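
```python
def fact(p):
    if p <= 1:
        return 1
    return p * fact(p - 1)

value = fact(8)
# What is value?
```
Call trace:
fact(p=8)
  fact(p=7)
    fact(p=6)
      fact(p=5)
        fact(p=4)
          fact(p=3)
            fact(p=2)
              fact(p=1)
              -> return 1
            -> return 2
          -> return 6
        -> return 24
      -> return 120
    -> return 720
  -> return 5040
-> return 40320

Final answer: 40320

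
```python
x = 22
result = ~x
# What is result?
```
Trace:
  x=22
  x=22, result=-23

Final answer: -23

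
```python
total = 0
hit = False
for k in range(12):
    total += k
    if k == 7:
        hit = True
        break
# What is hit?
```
Trace:
  total=0
  total=0, hit=False
  total=0, hit=False, k=0
  total=1, hit=False, k=1
  total=3, hit=False, k=2
  total=6, hit=False, k=3
  total=10, hit=False, k=4
  total=15, hit=False, k=5
  total=21, hit=False, k=6
  total=28, hit=True, k=7

Final answer: True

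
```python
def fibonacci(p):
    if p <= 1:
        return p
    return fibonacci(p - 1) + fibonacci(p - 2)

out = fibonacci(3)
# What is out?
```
Call trace:
fibonacci(p=3)
  fibonacci(p=2)
    fibonacci(p=1)
    -> return 1
    fibonacci(p=0)
    -> return 0
  -> return 1
  fibonacci(p=1)
  -> return 1
-> return 2

Final answer: 2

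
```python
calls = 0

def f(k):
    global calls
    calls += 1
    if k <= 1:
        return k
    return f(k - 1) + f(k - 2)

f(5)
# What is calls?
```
Call trace (a repeated sub-call is expanded the first time; later identical calls just restate its return value):
f(k=5)
  f(k=4)
    f(k=3)
      f(k=2)
        f(k=1)
        -> return 1
        f(k=0)
        -> return 0
      -> return 1
      f(k=1)
      -> return 1
    -> return 2
    f(k=2) -> return 1  (same call as traced above)
  -> return 3
  f(k=3) -> return 2  (same call as traced above)
-> return 5

calls is incremented once per call, so count the calls in each subtree. Let C(k) = number of calls made by f(k).
C(0) = C(1) = 1 (base case, no recursion); C(k) = 1 + C(k - 1) + C(k - 2) otherwise.
C(2) = 1 + C(1) + C(0) = 1 + 1 + 1 = 3
C(3) = 1 + C(2) + C(1) = 1 + 3 + 1 = 5
C(4) = 1 + C(3) + C(2) = 1 + 5 + 3 = 9
C(5) = 1 + C(4) + C(3) = 1 + 9 + 5 = 15
calls = C(5) = 15

Final answer: 15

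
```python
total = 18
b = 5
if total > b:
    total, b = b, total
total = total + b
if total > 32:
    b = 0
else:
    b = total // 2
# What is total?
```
Trace:
  total=18
  total=18, b=5
  total=5, b=18
  total=23, b=18
  total=23, b=11

Final answer: 23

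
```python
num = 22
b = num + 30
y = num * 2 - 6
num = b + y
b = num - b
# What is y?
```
Trace:
  num=22
  num=22, b=52
  num=22, b=52, y=38
  num=90, b=52, y=38
  num=90, b=38, y=38

Final answer: 38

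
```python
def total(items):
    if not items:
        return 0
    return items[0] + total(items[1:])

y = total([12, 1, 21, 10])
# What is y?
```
Call trace:
total(items=[12, 1, 21, 10])
  total(items=[1, 21, 10])
    total(items=[21, 10])
      total(items=[10])
        total(items=[])
        -> return 0
      -> return 10
    -> return 31
  -> return 32
-> return 44

Final answer: 44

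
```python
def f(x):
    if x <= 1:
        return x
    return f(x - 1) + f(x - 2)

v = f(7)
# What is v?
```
Call trace (a repeated sub-call is expanded the first time; later identical calls just restate its return value):
f(x=7)
  f(x=6)
    f(x=5)
      f(x=4)
        f(x=3)
          f(x=2)
            f(x=1)
            -> return 1
            f(x=0)
            -> return 0
          -> return 1
          f(x=1)
          -> return 1
        -> return 2
        f(x=2) -> return 1  (same call as traced above)
      -> return 3
      f(x=3) -> return 2  (same call as traced above)
    -> return 5
    f(x=4) -> return 3  (same call as traced above)
  -> return 8
  f(x=5) -> return 5  (same call as traced above)
-> return 13

Final answer: 13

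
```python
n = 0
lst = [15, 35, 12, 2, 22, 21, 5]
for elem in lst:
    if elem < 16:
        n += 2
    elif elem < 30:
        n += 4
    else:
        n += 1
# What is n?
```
Trace:
  n=0
  n=2, elem=15
  n=3, elem=35
  n=5, elem=12
  n=7, elem=2
  n=11, elem=22
  n=15, elem=21
  n=17, elem=5

Final answer: 17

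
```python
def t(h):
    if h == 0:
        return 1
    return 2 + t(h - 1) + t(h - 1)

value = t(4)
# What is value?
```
Call trace (a repeated sub-call is expanded the first time; later identical calls just restate its return value):
t(h=4)
  t(h=3)
    t(h=2)
      t(h=1)
        t(h=0)
        -> return 1
        t(h=0)
        -> return 1
      -> return 4
      t(h=1) -> return 4  (same call as traced above)
    -> return 10
    t(h=2) -> return 10  (same call as traced above)
  -> return 22
  t(h=3) -> return 22  (same call as traced above)
-> return 46

Final answer: 46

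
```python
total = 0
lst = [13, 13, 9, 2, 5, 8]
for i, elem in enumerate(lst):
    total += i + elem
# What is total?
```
Trace:
  total=0
  total=13, i=0, elem=13
  total=27, i=1, elem=13
  total=38, i=2, elem=9
  total=43, i=3, elem=2
  total=52, i=4, elem=5
  total=65, i=5, elem=8

Final answer: 65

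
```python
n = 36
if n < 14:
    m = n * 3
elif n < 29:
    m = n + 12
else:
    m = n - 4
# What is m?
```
Trace:
  n=36
  n=36, m=32

Final answer: 32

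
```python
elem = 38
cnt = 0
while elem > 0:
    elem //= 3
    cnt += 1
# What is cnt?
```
Trace:
  elem=38
  elem=38, cnt=0
  elem=12, cnt=1
  elem=4, cnt=2
  elem=1, cnt=3
  elem=0, cnt=4

Final answer: 4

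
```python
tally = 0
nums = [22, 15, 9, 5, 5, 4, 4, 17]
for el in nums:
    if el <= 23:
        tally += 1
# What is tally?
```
Trace:
  tally=0
  tally=1, el=22
  tally=2, el=15
  tally=3, el=9
  tally=4, el=5
  tally=5, el=5
  tally=6, el=4
  tally=7, el=4
  tally=8, el=17

Final answer: 8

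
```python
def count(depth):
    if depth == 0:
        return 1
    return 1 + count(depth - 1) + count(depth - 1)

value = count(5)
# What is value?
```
Call trace (a repeated sub-call is expanded the first time; later identical calls just restate its return value):
count(depth=5)
  count(depth=4)
    count(depth=3)
      count(depth=2)
        count(depth=1)
          count(depth=0)
          -> return 1
          count(depth=0)
          -> return 1
        -> return 3
        count(depth=1) -> return 3  (same call as traced above)
      -> return 7
      count(depth=2) -> return 7  (same call as traced above)
    -> return 15
    count(depth=3) -> return 15  (same call as traced above)
  -> return 31
  count(depth=4) -> return 31  (same call as traced above)
-> return 63

Final answer: 63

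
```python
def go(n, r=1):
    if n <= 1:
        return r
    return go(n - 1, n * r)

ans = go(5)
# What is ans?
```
Call trace:
go(n=5, r=1)
  go(n=4, r=5)
    go(n=3, r=20)
      go(n=2, r=60)
        go(n=1, r=120)
        -> return 120
      -> return 120
    -> return 120
  -> return 120
-> return 120

Final answer: 120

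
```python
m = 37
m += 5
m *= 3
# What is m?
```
Trace:
  m=37
  m=42
  m=126

Final answer: 126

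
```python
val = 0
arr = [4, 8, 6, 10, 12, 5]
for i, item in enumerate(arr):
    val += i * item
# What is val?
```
Trace:
  val=0
  val=0, i=0, item=4
  val=8, i=1, item=8
  val=20, i=2, item=6
  val=50, i=3, item=10
  val=98, i=4, item=12
  val=123, i=5, item=5

Final answer: 123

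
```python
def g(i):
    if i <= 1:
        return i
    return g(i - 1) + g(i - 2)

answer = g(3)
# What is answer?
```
Call trace:
g(i=3)
  g(i=2)
    g(i=1)
    -> return 1
    g(i=0)
    -> return 0
  -> return 1
  g(i=1)
  -> return 1
-> return 2

Final answer: 2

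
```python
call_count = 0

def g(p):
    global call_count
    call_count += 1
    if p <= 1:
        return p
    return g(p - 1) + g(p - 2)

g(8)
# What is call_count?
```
Call trace (a repeated sub-call is expanded the first time; later identical calls just restate its return value):
g(p=8)
  g(p=7)
    g(p=6)
      g(p=5)
        g(p=4)
          g(p=3)
            g(p=2)
              g(p=1)
              -> return 1
              g(p=0)
              -> return 0
            -> return 1
            g(p=1)
            -> return 1
          -> return 2
          g(p=2) -> return 1  (same call as traced above)
        -> return 3
        g(p=3) -> return 2  (same call as traced above)
      -> return 5
      g(p=4) -> return 3  (same call as traced above)
    -> return 8
    g(p=5) -> return 5  (same call as traced above)
  -> return 13
  g(p=6) -> return 8  (same call as traced above)
-> return 21

call_count is incremented once per call, so count the calls in each subtree. Let C(p) = number of calls made by g(p).
C(0) = C(1) = 1 (base case, no recursion); C(p) = 1 + C(p - 1) + C(p - 2) otherwise.
C(2) = 1 + C(1) + C(0) = 1 + 1 + 1 = 3
C(3) = 1 + C(2) + C(1) = 1 + 3 + 1 = 5
C(4) = 1 + C(3) + C(2) = 1 + 5 + 3 = 9
C(5) = 1 + C(4) + C(3) = 1 + 9 + 5 = 15
C(6) = 1 + C(5) + C(4) = 1 + 15 + 9 = 25
C(7) = 1 + C(6) + C(5) = 1 + 25 + 15 = 41
C(8) = 1 + C(7) + C(6) = 1 + 41 + 25 = 67
call_count = C(8) = 67

Final answer: 67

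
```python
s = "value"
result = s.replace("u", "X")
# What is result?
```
Trace:
  s='value'
  s='value', result='valXe'

Final answer: 'valXe'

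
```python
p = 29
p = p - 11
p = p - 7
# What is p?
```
Trace:
  p=29
  p=18
  p=11

Final answer: 11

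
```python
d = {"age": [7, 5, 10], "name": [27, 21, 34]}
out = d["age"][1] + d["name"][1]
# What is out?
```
Trace:
  d={'age': [7, 5, 10], 'name': [27, 21, 34]}
  d={'age': [7, 5, 10], 'name': [27, 21, 34]}, out=26

Final answer: 26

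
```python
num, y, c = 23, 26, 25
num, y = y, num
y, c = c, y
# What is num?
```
Trace:
  num=23, y=26, c=25
  num=26, y=23, c=25
  num=26, y=25, c=23

Final answer: 26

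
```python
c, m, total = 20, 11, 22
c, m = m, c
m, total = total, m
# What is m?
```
Trace:
  c=20, m=11, total=22
  c=11, m=20, total=22
  c=11, m=22, total=20

Final answer: 22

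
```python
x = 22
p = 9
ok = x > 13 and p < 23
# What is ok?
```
Trace:
  x=22
  x=22, p=9
  x=22, p=9, ok=True

Final answer: True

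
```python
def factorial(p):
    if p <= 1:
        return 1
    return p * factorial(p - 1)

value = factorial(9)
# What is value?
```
Call trace:
factorial(p=9)
  factorial(p=8)
    factorial(p=7)
      factorial(p=6)
        factorial(p=5)
          factorial(p=4)
            factorial(p=3)
              factorial(p=2)
                factorial(p=1)
                -> return 1
              -> return 2
            -> return 6
          -> return 24
        -> return 120
      -> return 720
    -> return 5040
  -> return 40320
-> return 362880

Final answer: 362880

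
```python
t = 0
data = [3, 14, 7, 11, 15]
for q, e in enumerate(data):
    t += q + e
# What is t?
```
Trace:
  t=0
  t=3, q=0, e=3
  t=18, q=1, e=14
  t=27, q=2, e=7
  t=41, q=3, e=11
  t=60, q=4, e=15

Final answer: 60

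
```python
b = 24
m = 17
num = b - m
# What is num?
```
Trace:
  b=24
  b=24, m=17
  b=24, m=17, num=7

Final answer: 7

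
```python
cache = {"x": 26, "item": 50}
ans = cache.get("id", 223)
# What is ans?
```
Trace:
  cache={'x': 26, 'item': 50}
  cache={'x': 26, 'item': 50}, ans=223

Final answer: 223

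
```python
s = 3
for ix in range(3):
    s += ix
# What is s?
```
Trace:
  s=3
  s=3, ix=0
  s=4, ix=1
  s=6, ix=2

Final answer: 6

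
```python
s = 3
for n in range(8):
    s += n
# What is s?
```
Trace:
  s=3
  s=3, n=0
  s=4, n=1
  s=6, n=2
  s=9, n=3
  s=13, n=4
  s=18, n=5
  s=24, n=6
  s=31, n=7

Final answer: 31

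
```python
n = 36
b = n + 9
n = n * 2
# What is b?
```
Trace:
  n=36
  n=36, b=45
  n=72, b=45

Final answer: 45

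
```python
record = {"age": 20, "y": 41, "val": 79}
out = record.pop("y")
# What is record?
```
Trace:
  record={'age': 20, 'y': 41, 'val': 79}
  record={'age': 20, 'val': 79}, out=41

Final answer: {'age': 20, 'val': 79}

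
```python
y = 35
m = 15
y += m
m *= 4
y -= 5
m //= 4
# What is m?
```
Trace:
  y=35
  y=35, m=15
  y=50, m=15
  y=50, m=60
  y=45, m=60
  y=45, m=15

Final answer: 15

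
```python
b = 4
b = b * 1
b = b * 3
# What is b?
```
Trace:
  b=4
  b=4
  b=12

Final answer: 12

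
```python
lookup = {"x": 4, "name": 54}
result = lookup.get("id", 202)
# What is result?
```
Trace:
  lookup={'x': 4, 'name': 54}
  lookup={'x': 4, 'name': 54}, result=202

Final answer: 202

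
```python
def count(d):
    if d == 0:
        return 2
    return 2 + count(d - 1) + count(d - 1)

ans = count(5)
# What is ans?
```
Call trace (a repeated sub-call is expanded the first time; later identical calls just restate its return value):
count(d=5)
  count(d=4)
    count(d=3)
      count(d=2)
        count(d=1)
          count(d=0)
          -> return 2
          count(d=0)
          -> return 2
        -> return 6
        count(d=1) -> return 6  (same call as traced above)
      -> return 14
      count(d=2) -> return 14  (same call as traced above)
    -> return 30
    count(d=3) -> return 30  (same call as traced above)
  -> return 62
  count(d=4) -> return 62  (same call as traced above)
-> return 126

Final answer: 126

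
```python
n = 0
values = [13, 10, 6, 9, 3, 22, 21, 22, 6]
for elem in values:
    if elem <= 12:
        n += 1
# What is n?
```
Trace:
  n=0
  n=0, elem=13
  n=1, elem=10
  n=2, elem=6
  n=3, elem=9
  n=4, elem=3
  n=4, elem=22
  n=4, elem=21
  n=4, elem=22
  n=5, elem=6

Final answer: 5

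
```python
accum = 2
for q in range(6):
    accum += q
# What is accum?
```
Trace:
  accum=2
  accum=2, q=0
  accum=3, q=1
  accum=5, q=2
  accum=8, q=3
  accum=12, q=4
  accum=17, q=5

Final answer: 17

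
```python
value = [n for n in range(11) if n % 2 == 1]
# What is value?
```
Trace:
  n=0
  n=1
  n=2
  n=3
  n=4
  n=5
  n=6
  n=7
  n=8
  n=9
  n=10
  value=[1, 3, 5, 7, 9]

Final answer: [1, 3, 5, 7, 9]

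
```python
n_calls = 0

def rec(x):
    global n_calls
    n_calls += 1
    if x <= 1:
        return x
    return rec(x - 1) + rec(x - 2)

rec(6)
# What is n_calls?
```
Call trace (a repeated sub-call is expanded the first time; later identical calls just restate its return value):
rec(x=6)
  rec(x=5)
    rec(x=4)
      rec(x=3)
        rec(x=2)
          rec(x=1)
          -> return 1
          rec(x=0)
          -> return 0
        -> return 1
        rec(x=1)
        -> return 1
      -> return 2
      rec(x=2) -> return 1  (same call as traced above)
    -> return 3
    rec(x=3) -> return 2  (same call as traced above)
  -> return 5
  rec(x=4) -> return 3  (same call as traced above)
-> return 8

n_calls is incremented once per call, so count the calls in each subtree. Let C(x) = number of calls made by rec(x).
C(0) = C(1) = 1 (base case, no recursion); C(x) = 1 + C(x - 1) + C(x - 2) otherwise.
C(2) = 1 + C(1) + C(0) = 1 + 1 + 1 = 3
C(3) = 1 + C(2) + C(1) = 1 + 3 + 1 = 5
C(4) = 1 + C(3) + C(2) = 1 + 5 + 3 = 9
C(5) = 1 + C(4) + C(3) = 1 + 9 + 5 = 15
C(6) = 1 + C(5) + C(4) = 1 + 15 + 9 = 25
n_calls = C(6) = 25

Final answer: 25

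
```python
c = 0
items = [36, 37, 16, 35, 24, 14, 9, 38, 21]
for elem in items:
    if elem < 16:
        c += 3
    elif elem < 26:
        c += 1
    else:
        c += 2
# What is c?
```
Trace:
  c=0
  c=2, elem=36
  c=4, elem=37
  c=5, elem=16
  c=7, elem=35
  c=8, elem=24
  c=11, elem=14
  c=14, elem=9
  c=16, elem=38
  c=17, elem=21

Final answer: 17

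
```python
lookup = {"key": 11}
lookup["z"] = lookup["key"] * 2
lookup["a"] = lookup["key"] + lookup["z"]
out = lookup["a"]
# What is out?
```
Trace:
  lookup={'key': 11}
  lookup={'key': 11, 'z': 22}
  lookup={'key': 11, 'z': 22, 'a': 33}
  lookup={'key': 11, 'z': 22, 'a': 33}, out=33

Final answer: 33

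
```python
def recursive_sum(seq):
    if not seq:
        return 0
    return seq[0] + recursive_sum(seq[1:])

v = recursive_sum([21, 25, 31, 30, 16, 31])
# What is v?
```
Call trace:
recursive_sum(seq=[21, 25, 31, 30, 16, 31])
  recursive_sum(seq=[25, 31, 30, 16, 31])
    recursive_sum(seq=[31, 30, 16, 31])
      recursive_sum(seq=[30, 16, 31])
        recursive_sum(seq=[16, 31])
          recursive_sum(seq=[31])
            recursive_sum(seq=[])
            -> return 0
          -> return 31
        -> return 47
      -> return 77
    -> return 108
  -> return 133
-> return 154

Final answer: 154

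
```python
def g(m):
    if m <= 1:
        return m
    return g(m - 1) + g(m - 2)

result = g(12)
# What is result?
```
Call trace (a repeated sub-call is expanded the first time; later identical calls just restate its return value):
g(m=12)
  g(m=11)
    g(m=10)
      g(m=9)
        g(m=8)
          g(m=7)
            g(m=6)
              g(m=5)
                g(m=4)
                  g(m=3)
                    g(m=2)
                      g(m=1)
                      -> return 1
                      g(m=0)
                      -> return 0
                    -> return 1
                    g(m=1)
                    -> return 1
                  -> return 2
                  g(m=2) -> return 1  (same call as traced above)
                -> return 3
                g(m=3) -> return 2  (same call as traced above)
              -> return 5
              g(m=4) -> return 3  (same call as traced above)
            -> return 8
            g(m=5) -> return 5  (same call as traced above)
          -> return 13
          g(m=6) -> return 8  (same call as traced above)
        -> return 21
        g(m=7) -> return 13  (same call as traced above)
      -> return 34
      g(m=8) -> return 21  (same call as traced above)
    -> return 55
    g(m=9) -> return 34  (same call as traced above)
  -> return 89
  g(m=10) -> return 55  (same call as traced above)
-> return 144

Final answer: 144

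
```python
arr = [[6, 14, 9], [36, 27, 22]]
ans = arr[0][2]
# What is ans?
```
Trace:
  arr=[[6, 14, 9], [36, 27, 22]]
  arr=[[6, 14, 9], [36, 27, 22]], ans=9

Final answer: 9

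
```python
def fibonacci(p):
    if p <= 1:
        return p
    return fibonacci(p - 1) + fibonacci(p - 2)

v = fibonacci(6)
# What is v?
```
Call trace (a repeated sub-call is expanded the first time; later identical calls just restate its return value):
fibonacci(p=6)
  fibonacci(p=5)
    fibonacci(p=4)
      fibonacci(p=3)
        fibonacci(p=2)
          fibonacci(p=1)
          -> return 1
          fibonacci(p=0)
          -> return 0
        -> return 1
        fibonacci(p=1)
        -> return 1
      -> return 2
      fibonacci(p=2) -> return 1  (same call as traced above)
    -> return 3
    fibonacci(p=3) -> return 2  (same call as traced above)
  -> return 5
  fibonacci(p=4) -> return 3  (same call as traced above)
-> return 8

Final answer: 8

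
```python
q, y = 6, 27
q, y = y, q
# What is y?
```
Trace:
  q=6, y=27
  q=27, y=6

Final answer: 6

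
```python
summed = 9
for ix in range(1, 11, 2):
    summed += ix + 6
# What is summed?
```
Trace:
  summed=9
  summed=16, ix=1
  summed=25, ix=3
  summed=36, ix=5
  summed=49, ix=7
  summed=64, ix=9

Final answer: 64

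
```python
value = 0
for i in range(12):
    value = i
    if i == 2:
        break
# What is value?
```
Trace:
  value=0
  value=0, i=0
  value=1, i=1
  value=2, i=2

Final answer: 2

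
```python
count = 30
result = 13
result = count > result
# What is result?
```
Trace:
  count=30
  count=30, result=13
  count=30, result=True

Final answer: True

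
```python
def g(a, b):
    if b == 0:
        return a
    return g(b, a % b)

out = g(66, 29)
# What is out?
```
Call trace:
g(a=66, b=29)
  g(a=29, b=8)
    g(a=8, b=5)
      g(a=5, b=3)
        g(a=3, b=2)
          g(a=2, b=1)
            g(a=1, b=0)
            -> return 1
          -> return 1
        -> return 1
      -> return 1
    -> return 1
  -> return 1
-> return 1

Final answer: 1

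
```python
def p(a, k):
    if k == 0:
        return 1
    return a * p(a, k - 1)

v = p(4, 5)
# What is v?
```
Call trace:
p(a=4, k=5)
  p(a=4, k=4)
    p(a=4, k=3)
      p(a=4, k=2)
        p(a=4, k=1)
          p(a=4, k=0)
          -> return 1
        -> return 4
      -> return 16
    -> return 64
  -> return 256
-> return 1024

Final answer: 1024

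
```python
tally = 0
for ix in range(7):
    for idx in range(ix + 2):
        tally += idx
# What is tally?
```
Trace:
  tally=0
  tally=0, ix=0, idx=0
  tally=1, ix=0, idx=1
  tally=1, ix=1, idx=0
  tally=2, ix=1, idx=1
  tally=4, ix=1, idx=2
  tally=4, ix=2, idx=0
  tally=5, ix=2, idx=1
  tally=7, ix=2, idx=2
  tally=10, ix=2, idx=3
  tally=10, ix=3, idx=0
  tally=11, ix=3, idx=1
  tally=13, ix=3, idx=2
  tally=16, ix=3, idx=3
  tally=20, ix=3, idx=4
  tally=20, ix=4, idx=0
  tally=21, ix=4, idx=1
  tally=23, ix=4, idx=2
  tally=26, ix=4, idx=3
  tally=30, ix=4, idx=4
  tally=35, ix=4, idx=5
  tally=35, ix=5, idx=0
  tally=36, ix=5, idx=1
  tally=38, ix=5, idx=2
  tally=41, ix=5, idx=3
  tally=45, ix=5, idx=4
  tally=50, ix=5, idx=5
  tally=56, ix=5, idx=6
  tally=56, ix=6, idx=0
  tally=57, ix=6, idx=1
  tally=59, ix=6, idx=2
  tally=62, ix=6, idx=3
  tally=66, ix=6, idx=4
  tally=71, ix=6, idx=5
  tally=77, ix=6, idx=6
  tally=84, ix=6, idx=7

Final answer: 84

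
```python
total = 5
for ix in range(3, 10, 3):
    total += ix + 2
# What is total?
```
Trace:
  total=5
  total=10, ix=3
  total=18, ix=6
  total=29, ix=9

Final answer: 29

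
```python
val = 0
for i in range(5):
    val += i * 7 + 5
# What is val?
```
Trace:
  val=0
  val=5, i=0
  val=17, i=1
  val=36, i=2
  val=62, i=3
  val=95, i=4

Final answer: 95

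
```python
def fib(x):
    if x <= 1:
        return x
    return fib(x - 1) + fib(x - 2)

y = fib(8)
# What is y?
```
Call trace (a repeated sub-call is expanded the first time; later identical calls just restate its return value):
fib(x=8)
  fib(x=7)
    fib(x=6)
      fib(x=5)
        fib(x=4)
          fib(x=3)
            fib(x=2)
              fib(x=1)
              -> return 1
              fib(x=0)
              -> return 0
            -> return 1
            fib(x=1)
            -> return 1
          -> return 2
          fib(x=2) -> return 1  (same call as traced above)
        -> return 3
        fib(x=3) -> return 2  (same call as traced above)
      -> return 5
      fib(x=4) -> return 3  (same call as traced above)
    -> return 8
    fib(x=5) -> return 5  (same call as traced above)
  -> return 13
  fib(x=6) -> return 8  (same call as traced above)
-> return 21

Final answer: 21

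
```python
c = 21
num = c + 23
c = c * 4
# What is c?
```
Trace:
  c=21
  c=21, num=44
  c=84, num=44

Final answer: 84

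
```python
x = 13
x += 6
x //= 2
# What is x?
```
Trace:
  x=13
  x=19
  x=9

Final answer: 9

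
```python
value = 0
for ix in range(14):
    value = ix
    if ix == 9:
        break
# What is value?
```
Trace:
  value=0
  value=0, ix=0
  value=1, ix=1
  value=2, ix=2
  value=3, ix=3
  value=4, ix=4
  value=5, ix=5
  value=6, ix=6
  value=7, ix=7
  value=8, ix=8
  value=9, ix=9

Final answer: 9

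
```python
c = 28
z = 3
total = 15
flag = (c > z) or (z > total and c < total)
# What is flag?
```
Trace:
  c=28
  c=28, z=3
  c=28, z=3, total=15
  c=28, z=3, total=15, flag=True

Final answer: True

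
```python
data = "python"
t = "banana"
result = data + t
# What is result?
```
Trace:
  data='python'
  data='python', t='banana'
  data='python', t='banana', result='pythonbanana'

Final answer: 'pythonbanana'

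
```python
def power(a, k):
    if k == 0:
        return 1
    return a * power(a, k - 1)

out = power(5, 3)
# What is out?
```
Call trace:
power(a=5, k=3)
  power(a=5, k=2)
    power(a=5, k=1)
      power(a=5, k=0)
      -> return 1
    -> return 5
  -> return 25
-> return 125

Final answer: 125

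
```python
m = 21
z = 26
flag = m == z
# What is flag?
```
Trace:
  m=21
  m=21, z=26
  m=21, z=26, flag=False

Final answer: False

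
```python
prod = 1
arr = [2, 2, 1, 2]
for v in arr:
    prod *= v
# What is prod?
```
Trace:
  prod=1
  prod=2, v=2
  prod=4, v=2
  prod=4, v=1
  prod=8, v=2

Final answer: 8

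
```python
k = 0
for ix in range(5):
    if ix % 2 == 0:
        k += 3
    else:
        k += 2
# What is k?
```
Trace:
  k=0
  k=3, ix=0
  k=5, ix=1
  k=8, ix=2
  k=10, ix=3
  k=13, ix=4

Final answer: 13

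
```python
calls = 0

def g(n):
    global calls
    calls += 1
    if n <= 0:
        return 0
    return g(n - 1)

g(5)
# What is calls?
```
Call trace:
g(n=5)
  g(n=4)
    g(n=3)
      g(n=2)
        g(n=1)
          g(n=0)
          -> return 0
        -> return 0
      -> return 0
    -> return 0
  -> return 0
-> return 0

calls is incremented once per call. g is entered once for each n = 5, 4, 3, 2, 1, 0 (the n <= 0 call returns without recursing), i.e. 5 + 1 calls.
calls = 6

Final answer: 6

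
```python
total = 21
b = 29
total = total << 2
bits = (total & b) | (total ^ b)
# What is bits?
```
Trace:
  total=21
  total=21, b=29
  total=84, b=29
  total=84, b=29, bits=93

Final answer: 93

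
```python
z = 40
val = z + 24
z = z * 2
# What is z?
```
Trace:
  z=40
  z=40, val=64
  z=80, val=64

Final answer: 80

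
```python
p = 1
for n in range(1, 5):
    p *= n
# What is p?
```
Trace:
  p=1
  p=1, n=1
  p=2, n=2
  p=6, n=3
  p=24, n=4

Final answer: 24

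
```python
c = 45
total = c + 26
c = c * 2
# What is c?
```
Trace:
  c=45
  c=45, total=71
  c=90, total=71

Final answer: 90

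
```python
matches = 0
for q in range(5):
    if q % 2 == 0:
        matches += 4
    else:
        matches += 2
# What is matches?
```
Trace:
  matches=0
  matches=4, q=0
  matches=6, q=1
  matches=10, q=2
  matches=12, q=3
  matches=16, q=4

Final answer: 16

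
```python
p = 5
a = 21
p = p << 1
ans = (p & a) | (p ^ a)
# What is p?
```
Trace:
  p=5
  p=5, a=21
  p=10, a=21
  p=10, a=21, ans=31

Final answer: 10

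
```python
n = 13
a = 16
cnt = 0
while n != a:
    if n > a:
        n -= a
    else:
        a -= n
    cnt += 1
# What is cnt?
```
Trace:
  n=13
  n=13, a=16
  n=13, a=16, cnt=0
  n=13, a=3, cnt=1
  n=10, a=3, cnt=2
  n=7, a=3, cnt=3
  n=4, a=3, cnt=4
  n=1, a=3, cnt=5
  n=1, a=2, cnt=6
  n=1, a=1, cnt=7

Final answer: 7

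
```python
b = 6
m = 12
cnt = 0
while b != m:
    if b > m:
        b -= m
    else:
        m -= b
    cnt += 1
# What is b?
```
Trace:
  b=6
  b=6, m=12
  b=6, m=12, cnt=0
  b=6, m=6, cnt=1

Final answer: 6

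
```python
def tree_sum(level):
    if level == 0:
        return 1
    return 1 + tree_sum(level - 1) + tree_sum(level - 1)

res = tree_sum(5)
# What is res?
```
Call trace (a repeated sub-call is expanded the first time; later identical calls just restate its return value):
tree_sum(level=5)
  tree_sum(level=4)
    tree_sum(level=3)
      tree_sum(level=2)
        tree_sum(level=1)
          tree_sum(level=0)
          -> return 1
          tree_sum(level=0)
          -> return 1
        -> return 3
        tree_sum(level=1) -> return 3  (same call as traced above)
      -> return 7
      tree_sum(level=2) -> return 7  (same call as traced above)
    -> return 15
    tree_sum(level=3) -> return 15  (same call as traced above)
  -> return 31
  tree_sum(level=4) -> return 31  (same call as traced above)
-> return 63

Final answer: 63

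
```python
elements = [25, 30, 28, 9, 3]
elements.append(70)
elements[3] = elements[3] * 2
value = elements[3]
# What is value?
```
Trace:
  elements=[25, 30, 28, 9, 3]
  elements=[25, 30, 28, 9, 3, 70]
  elements=[25, 30, 28, 18, 3, 70]
  elements=[25, 30, 28, 18, 3, 70], value=18

Final answer: 18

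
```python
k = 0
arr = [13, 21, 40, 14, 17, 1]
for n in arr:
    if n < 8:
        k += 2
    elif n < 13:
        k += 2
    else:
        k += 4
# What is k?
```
Trace:
  k=0
  k=4, n=13
  k=8, n=21
  k=12, n=40
  k=16, n=14
  k=20, n=17
  k=22, n=1

Final answer: 22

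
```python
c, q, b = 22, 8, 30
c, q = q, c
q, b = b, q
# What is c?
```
Trace:
  c=22, q=8, b=30
  c=8, q=22, b=30
  c=8, q=30, b=22

Final answer: 8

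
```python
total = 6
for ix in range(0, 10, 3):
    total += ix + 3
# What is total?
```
Trace:
  total=6
  total=9, ix=0
  total=15, ix=3
  total=24, ix=6
  total=36, ix=9

Final answer: 36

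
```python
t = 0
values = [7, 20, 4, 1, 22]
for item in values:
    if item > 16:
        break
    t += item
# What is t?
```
Trace:
  t=0
  t=7, item=7
  t=7, item=20

Final answer: 7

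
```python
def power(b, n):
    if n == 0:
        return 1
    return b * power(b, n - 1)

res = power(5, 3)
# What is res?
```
Call trace:
power(b=5, n=3)
  power(b=5, n=2)
    power(b=5, n=1)
      power(b=5, n=0)
      -> return 1
    -> return 5
  -> return 25
-> return 125

Final answer: 125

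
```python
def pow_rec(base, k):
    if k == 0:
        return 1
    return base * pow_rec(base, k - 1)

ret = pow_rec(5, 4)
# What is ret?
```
Call trace:
pow_rec(base=5, k=4)
  pow_rec(base=5, k=3)
    pow_rec(base=5, k=2)
      pow_rec(base=5, k=1)
        pow_rec(base=5, k=0)
        -> return 1
      -> return 5
    -> return 25
  -> return 125
-> return 625

Final answer: 625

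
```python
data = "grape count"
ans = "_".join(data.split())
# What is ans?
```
Trace:
  data='grape count'
  data='grape count', ans='grape_count'

Final answer: 'grape_count'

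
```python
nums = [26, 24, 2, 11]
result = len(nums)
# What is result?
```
Trace:
  nums=[26, 24, 2, 11]
  nums=[26, 24, 2, 11], result=4

Final answer: 4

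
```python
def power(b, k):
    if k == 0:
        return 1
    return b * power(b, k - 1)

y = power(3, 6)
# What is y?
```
Call trace:
power(b=3, k=6)
  power(b=3, k=5)
    power(b=3, k=4)
      power(b=3, k=3)
        power(b=3, k=2)
          power(b=3, k=1)
            power(b=3, k=0)
            -> return 1
          -> return 3
        -> return 9
      -> return 27
    -> return 81
  -> return 243
-> return 729

Final answer: 729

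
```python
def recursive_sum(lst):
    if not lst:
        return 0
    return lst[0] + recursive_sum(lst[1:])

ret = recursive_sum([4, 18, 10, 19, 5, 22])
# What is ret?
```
Call trace:
recursive_sum(lst=[4, 18, 10, 19, 5, 22])
  recursive_sum(lst=[18, 10, 19, 5, 22])
    recursive_sum(lst=[10, 19, 5, 22])
      recursive_sum(lst=[19, 5, 22])
        recursive_sum(lst=[5, 22])
          recursive_sum(lst=[22])
            recursive_sum(lst=[])
            -> return 0
          -> return 22
        -> return 27
      -> return 46
    -> return 56
  -> return 74
-> return 78

Final answer: 78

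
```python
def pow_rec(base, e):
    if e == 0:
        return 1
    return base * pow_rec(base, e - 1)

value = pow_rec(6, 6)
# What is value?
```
Call trace:
pow_rec(base=6, e=6)
  pow_rec(base=6, e=5)
    pow_rec(base=6, e=4)
      pow_rec(base=6, e=3)
        pow_rec(base=6, e=2)
          pow_rec(base=6, e=1)
            pow_rec(base=6, e=0)
            -> return 1
          -> return 6
        -> return 36
      -> return 216
    -> return 1296
  -> return 7776
-> return 46656

Final answer: 46656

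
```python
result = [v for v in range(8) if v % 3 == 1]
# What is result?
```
Trace:
  v=0
  v=1
  v=2
  v=3
  v=4
  v=5
  v=6
  v=7
  result=[1, 4, 7]

Final answer: [1, 4, 7]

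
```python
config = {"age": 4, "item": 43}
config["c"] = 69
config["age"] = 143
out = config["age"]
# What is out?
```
Trace:
  config={'age': 4, 'item': 43}
  config={'age': 4, 'item': 43, 'c': 69}
  config={'age': 143, 'item': 43, 'c': 69}
  config={'age': 143, 'item': 43, 'c': 69}, out=143

Final answer: 143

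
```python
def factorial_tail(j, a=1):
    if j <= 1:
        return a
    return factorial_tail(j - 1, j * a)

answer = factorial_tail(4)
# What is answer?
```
Call trace:
factorial_tail(j=4, a=1)
  factorial_tail(j=3, a=4)
    factorial_tail(j=2, a=12)
      factorial_tail(j=1, a=24)
      -> return 24
    -> return 24
  -> return 24
-> return 24

Final answer: 24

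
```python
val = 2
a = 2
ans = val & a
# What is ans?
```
Trace:
  val=2
  val=2, a=2
  val=2, a=2, ans=2

Final answer: 2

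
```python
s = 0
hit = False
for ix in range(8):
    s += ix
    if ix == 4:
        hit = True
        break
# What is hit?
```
Trace:
  s=0
  s=0, hit=False
  s=0, hit=False, ix=0
  s=1, hit=False, ix=1
  s=3, hit=False, ix=2
  s=6, hit=False, ix=3
  s=10, hit=True, ix=4

Final answer: True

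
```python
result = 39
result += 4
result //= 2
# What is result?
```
Trace:
  result=39
  result=43
  result=21

Final answer: 21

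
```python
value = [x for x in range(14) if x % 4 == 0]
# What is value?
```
Trace:
  x=0
  x=1
  x=2
  x=3
  x=4
  x=5
  x=6
  x=7
  x=8
  x=9
  x=10
  x=11
  x=12
  x=13
  value=[0, 4, 8, 12]

Final answer: [0, 4, 8, 12]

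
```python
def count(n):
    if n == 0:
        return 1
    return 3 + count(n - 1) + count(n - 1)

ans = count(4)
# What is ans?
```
Call trace (a repeated sub-call is expanded the first time; later identical calls just restate its return value):
count(n=4)
  count(n=3)
    count(n=2)
      count(n=1)
        count(n=0)
        -> return 1
        count(n=0)
        -> return 1
      -> return 5
      count(n=1) -> return 5  (same call as traced above)
    -> return 13
    count(n=2) -> return 13  (same call as traced above)
  -> return 29
  count(n=3) -> return 29  (same call as traced above)
-> return 61

Final answer: 61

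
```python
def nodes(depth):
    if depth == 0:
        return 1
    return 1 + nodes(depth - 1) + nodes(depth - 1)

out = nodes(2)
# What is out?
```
Call trace (a repeated sub-call is expanded the first time; later identical calls just restate its return value):
nodes(depth=2)
  nodes(depth=1)
    nodes(depth=0)
    -> return 1
    nodes(depth=0)
    -> return 1
  -> return 3
  nodes(depth=1) -> return 3  (same call as traced above)
-> return 7

Final answer: 7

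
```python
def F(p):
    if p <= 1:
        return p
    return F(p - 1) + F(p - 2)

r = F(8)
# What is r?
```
Call trace (a repeated sub-call is expanded the first time; later identical calls just restate its return value):
F(p=8)
  F(p=7)
    F(p=6)
      F(p=5)
        F(p=4)
          F(p=3)
            F(p=2)
              F(p=1)
              -> return 1
              F(p=0)
              -> return 0
            -> return 1
            F(p=1)
            -> return 1
          -> return 2
          F(p=2) -> return 1  (same call as traced above)
        -> return 3
        F(p=3) -> return 2  (same call as traced above)
      -> return 5
      F(p=4) -> return 3  (same call as traced above)
    -> return 8
    F(p=5) -> return 5  (same call as traced above)
  -> return 13
  F(p=6) -> return 8  (same call as traced above)
-> return 21

Final answer: 21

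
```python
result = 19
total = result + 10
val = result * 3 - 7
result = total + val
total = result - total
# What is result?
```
Trace:
  result=19
  result=19, total=29
  result=19, total=29, val=50
  result=79, total=29, val=50
  result=79, total=50, val=50

Final answer: 79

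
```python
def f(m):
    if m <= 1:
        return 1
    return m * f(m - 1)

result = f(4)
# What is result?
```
Call trace:
f(m=4)
  f(m=3)
    f(m=2)
      f(m=1)
      -> return 1
    -> return 2
  -> return 6
-> return 24

Final answer: 24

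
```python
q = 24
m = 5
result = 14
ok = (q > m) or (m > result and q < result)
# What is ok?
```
Trace:
  q=24
  q=24, m=5
  q=24, m=5, result=14
  q=24, m=5, result=14, ok=True

Final answer: True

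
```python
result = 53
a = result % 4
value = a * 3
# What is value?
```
Trace:
  result=53
  result=53, a=1
  result=53, a=1, value=3

Final answer: 3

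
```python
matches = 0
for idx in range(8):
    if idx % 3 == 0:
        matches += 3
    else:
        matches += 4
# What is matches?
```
Trace:
  matches=0
  matches=3, idx=0
  matches=7, idx=1
  matches=11, idx=2
  matches=14, idx=3
  matches=18, idx=4
  matches=22, idx=5
  matches=25, idx=6
  matches=29, idx=7

Final answer: 29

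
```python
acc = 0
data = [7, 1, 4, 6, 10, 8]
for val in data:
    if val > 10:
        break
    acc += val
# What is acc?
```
Trace:
  acc=0
  acc=7, val=7
  acc=8, val=1
  acc=12, val=4
  acc=18, val=6
  acc=28, val=10
  acc=36, val=8

Final answer: 36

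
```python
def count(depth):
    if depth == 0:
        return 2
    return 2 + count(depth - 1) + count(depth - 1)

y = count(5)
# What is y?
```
Call trace (a repeated sub-call is expanded the first time; later identical calls just restate its return value):
count(depth=5)
  count(depth=4)
    count(depth=3)
      count(depth=2)
        count(depth=1)
          count(depth=0)
          -> return 2
          count(depth=0)
          -> return 2
        -> return 6
        count(depth=1) -> return 6  (same call as traced above)
      -> return 14
      count(depth=2) -> return 14  (same call as traced above)
    -> return 30
    count(depth=3) -> return 30  (same call as traced above)
  -> return 62
  count(depth=4) -> return 62  (same call as traced above)
-> return 126

Final answer: 126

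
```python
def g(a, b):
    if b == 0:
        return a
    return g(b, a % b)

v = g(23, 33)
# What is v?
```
Call trace:
g(a=23, b=33)
  g(a=33, b=23)
    g(a=23, b=10)
      g(a=10, b=3)
        g(a=3, b=1)
          g(a=1, b=0)
          -> return 1
        -> return 1
      -> return 1
    -> return 1
  -> return 1
-> return 1

Final answer: 1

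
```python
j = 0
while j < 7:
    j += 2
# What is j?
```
Trace:
  j=0
  j=2
  j=4
  j=6
  j=8

Final answer: 8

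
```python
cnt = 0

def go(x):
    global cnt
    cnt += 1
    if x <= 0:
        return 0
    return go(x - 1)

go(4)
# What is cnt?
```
Call trace:
go(x=4)
  go(x=3)
    go(x=2)
      go(x=1)
        go(x=0)
        -> return 0
      -> return 0
    -> return 0
  -> return 0
-> return 0

cnt is incremented once per call. go is entered once for each x = 4, 3, 2, 1, 0 (the x <= 0 call returns without recursing), i.e. 4 + 1 calls.
cnt = 5

Final answer: 5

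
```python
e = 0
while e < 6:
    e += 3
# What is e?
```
Trace:
  e=0
  e=3
  e=6

Final answer: 6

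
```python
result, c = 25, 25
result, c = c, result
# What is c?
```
Trace:
  result=25, c=25
  result=25, c=25

Final answer: 25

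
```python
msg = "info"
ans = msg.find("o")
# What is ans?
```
Trace:
  msg='info'
  msg='info', ans=3

Final answer: 3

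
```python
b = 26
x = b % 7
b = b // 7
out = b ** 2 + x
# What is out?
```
Trace:
  b=26
  b=26, x=5
  b=3, x=5
  b=3, x=5, out=14

Final answer: 14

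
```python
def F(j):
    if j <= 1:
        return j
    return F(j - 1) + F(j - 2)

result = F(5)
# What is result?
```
Call trace (a repeated sub-call is expanded the first time; later identical calls just restate its return value):
F(j=5)
  F(j=4)
    F(j=3)
      F(j=2)
        F(j=1)
        -> return 1
        F(j=0)
        -> return 0
      -> return 1
      F(j=1)
      -> return 1
    -> return 2
    F(j=2) -> return 1  (same call as traced above)
  -> return 3
  F(j=3) -> return 2  (same call as traced above)
-> return 5

Final answer: 5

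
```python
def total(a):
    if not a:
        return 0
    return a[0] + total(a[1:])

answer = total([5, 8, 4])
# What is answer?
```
Call trace:
total(a=[5, 8, 4])
  total(a=[8, 4])
    total(a=[4])
      total(a=[])
      -> return 0
    -> return 4
  -> return 12
-> return 17

Final answer: 17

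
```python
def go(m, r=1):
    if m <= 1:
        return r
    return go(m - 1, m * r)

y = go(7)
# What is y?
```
Call trace:
go(m=7, r=1)
  go(m=6, r=7)
    go(m=5, r=42)
      go(m=4, r=210)
        go(m=3, r=840)
          go(m=2, r=2520)
            go(m=1, r=5040)
            -> return 5040
          -> return 5040
        -> return 5040
      -> return 5040
    -> return 5040
  -> return 5040
-> return 5040

Final answer: 5040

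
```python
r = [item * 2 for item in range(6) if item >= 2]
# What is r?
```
Trace:
  item=0
  item=1
  item=2
  item=3
  item=4
  item=5
  r=[4, 6, 8, 10]

Final answer: [4, 6, 8, 10]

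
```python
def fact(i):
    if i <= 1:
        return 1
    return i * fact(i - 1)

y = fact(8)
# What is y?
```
Call trace:
fact(i=8)
  fact(i=7)
    fact(i=6)
      fact(i=5)
        fact(i=4)
          fact(i=3)
            fact(i=2)
              fact(i=1)
              -> return 1
            -> return 2
          -> return 6
        -> return 24
      -> return 120
    -> return 720
  -> return 5040
-> return 40320

Final answer: 40320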